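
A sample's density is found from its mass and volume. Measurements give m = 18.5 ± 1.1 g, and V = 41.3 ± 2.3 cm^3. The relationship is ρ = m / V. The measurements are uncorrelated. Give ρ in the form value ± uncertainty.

ρ is a product of powers, so relative uncertainties combine in quadrature:
  (1·δm/m)² = (1×0.0595)² = 0.00354;  (-1·δV/V)² = (-1×0.0557)² = 0.00310
δρ/ρ = √(0.00664) = 0.0815
ρ = 0.448 g/cm^3, so δρ = 0.0815 × 0.448 = 0.0365 g/cm^3.

0.448 ± 0.0365 g/cm^3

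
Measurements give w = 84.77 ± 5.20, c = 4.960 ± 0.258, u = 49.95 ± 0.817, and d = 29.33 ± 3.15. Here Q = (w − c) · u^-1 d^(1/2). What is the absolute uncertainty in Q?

0.745

Let h = w − c = 79.81. δh = √(δw² + δc²) = √(27.0 + 0.0666) = 5.21, so δh/h = 0.0652.
Q is then a monomial in h, u, d:
δQ/Q = √((δh/h)² + (-1·δu/u)² + (½·δd/d)²) = √(0.00426 + 0.000268 + 0.00288) = 0.0861
Q = 8.653, so δQ = 0.0861 × 8.653 = 0.745.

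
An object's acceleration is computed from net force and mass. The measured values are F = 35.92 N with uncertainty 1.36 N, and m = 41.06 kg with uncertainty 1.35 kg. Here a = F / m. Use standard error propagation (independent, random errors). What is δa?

Relative error in a monomial: (δa/a)² = Σ (nᵢ · δxᵢ/xᵢ)².
  (1·δF/F)² = (1×0.0379)² = 0.00143;  (-1·δm/m)² = (-1×0.0329)² = 0.00108
δa/a = √(0.00251) = 0.0501
a = 0.8748 m/s^2, so δa = 0.0501 × 0.8748 = 0.0439 m/s^2.

0.0439 m/s^2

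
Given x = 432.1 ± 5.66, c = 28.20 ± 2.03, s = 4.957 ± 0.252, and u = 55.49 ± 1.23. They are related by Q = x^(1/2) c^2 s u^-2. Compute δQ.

Products/powers → add relative errors in quadrature, weighted by exponent:
  (½·δx/x)² = (0.5×0.0131)² = 4.29e-05;  (2·δc/c)² = (2×0.0720)² = 0.0207;  (1·δs/s)² = (1×0.0508)² = 0.00258;  (-2·δu/u)² = (-2×0.0222)² = 0.00197
δQ/Q = √(0.0253) = 0.159
Q = 26.61, so δQ = 0.159 × 26.61 = 4.23.

4.23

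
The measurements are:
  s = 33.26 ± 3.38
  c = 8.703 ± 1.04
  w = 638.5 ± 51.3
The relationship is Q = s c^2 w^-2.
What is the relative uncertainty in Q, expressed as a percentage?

Products/powers → add relative errors in quadrature, weighted by exponent:
  (1·δs/s)² = (1×0.102)² = 0.0103;  (2·δc/c)² = (2×0.119)² = 0.0571;  (-2·δw/w)² = (-2×0.0803)² = 0.0258
δQ/Q = √(0.0933) = 0.305

30.5%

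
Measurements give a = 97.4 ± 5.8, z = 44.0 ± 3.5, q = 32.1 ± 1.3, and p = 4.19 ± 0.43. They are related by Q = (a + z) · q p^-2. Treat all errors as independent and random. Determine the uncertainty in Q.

55.5

Let u = a + z = 141. δu = √(δa² + δz²) = √(33.6 + 12.2) = 6.77, so δu/u = 0.0479.
Q is then a monomial in u, q, p:
δQ/Q = √((δu/u)² + (1·δq/q)² + (-2·δp/p)²) = √(0.00230 + 0.00164 + 0.0421) = 0.215
Q = 259, so δQ = 0.215 × 259 = 55.5.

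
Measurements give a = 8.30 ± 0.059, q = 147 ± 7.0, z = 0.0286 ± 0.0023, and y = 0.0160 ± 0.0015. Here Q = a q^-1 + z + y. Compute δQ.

0.00386

Let p = a·q^-1 = 0.0565. δp/p = √((1·δa/a)² + (-1·δq/q)²) = √(5.05e-05 + 0.00227) = 0.0481, so δp = 0.00272.
Q = p + z + y: δQ = √(δp² + δz² + δy²) = √(7.39e-06 + 5.29e-06 + 2.25e-06) = 0.00386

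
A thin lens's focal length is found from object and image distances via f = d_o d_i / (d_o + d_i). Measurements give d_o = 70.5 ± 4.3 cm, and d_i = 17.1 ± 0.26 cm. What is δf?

0.235 cm

∂f/∂d_o = (d_i/(d_o+d_i))² = 0.0381;  ∂f/∂d_i = (d_o/(d_o+d_i))² = 0.648
δf = √((∂f/∂d_o · δd_o)² + (∂f/∂d_i · δd_i)²) = √(0.0268 + 0.0284) = 0.235 cm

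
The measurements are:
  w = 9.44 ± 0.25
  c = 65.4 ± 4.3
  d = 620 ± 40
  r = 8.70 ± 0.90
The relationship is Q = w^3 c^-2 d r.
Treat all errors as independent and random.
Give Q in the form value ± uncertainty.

1060 ± 208

For a monomial Q ∝ w^3, c^-2, d, r, fractional errors add in quadrature:
  (3·δw/w)² = (3×0.0265)² = 0.00631;  (-2·δc/c)² = (-2×0.0657)² = 0.0173;  (1·δd/d)² = (1×0.0645)² = 0.00416;  (1·δr/r)² = (1×0.103)² = 0.0107
δQ/Q = √(0.0385) = 0.196
Q = 1060, so δQ = 0.196 × 1060 = 208.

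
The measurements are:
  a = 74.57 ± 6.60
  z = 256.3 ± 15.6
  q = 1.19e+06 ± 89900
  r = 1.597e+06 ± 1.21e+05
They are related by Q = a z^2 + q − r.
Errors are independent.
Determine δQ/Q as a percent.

Let p = a·z^2 = 4.898e+06. δp/p = √((1·δa/a)² + (2·δz/z)²) = √(0.00783 + 0.0148) = 0.151, so δp = 7.37e+05.
Q = p + q − r: δQ = √(δp² + δq² + δr²) = √(5.44e+11 + 8.08e+09 + 1.46e+10) = 7.53e+05
Q = 4.491e+06, so δQ/Q = 7.53e+05/4.491e+06 = 0.168.

16.8%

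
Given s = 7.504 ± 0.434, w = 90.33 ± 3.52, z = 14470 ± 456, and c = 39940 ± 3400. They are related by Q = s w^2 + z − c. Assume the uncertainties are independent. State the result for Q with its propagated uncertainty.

35760 ± 6860

Let p = s·w^2 = 61230. δp/p = √((1·δs/s)² + (2·δw/w)²) = √(0.00334 + 0.00607) = 0.0971, so δp = 5940.
Q = p + z − c: δQ = √(δp² + δz² + δc²) = √(3.53e+07 + 2.08e+05 + 1.16e+07) = 6860
Q = 35760.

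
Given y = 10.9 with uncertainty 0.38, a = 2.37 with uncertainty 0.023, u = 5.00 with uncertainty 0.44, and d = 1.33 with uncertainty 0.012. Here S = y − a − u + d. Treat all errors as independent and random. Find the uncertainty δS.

0.582

For a sum/difference, combine absolute errors in quadrature:
  (δy)² = 0.144;  (δa)² = 0.000529;  (δu)² = 0.194;  (δd)² = 0.000144
δS = √(0.339) = 0.582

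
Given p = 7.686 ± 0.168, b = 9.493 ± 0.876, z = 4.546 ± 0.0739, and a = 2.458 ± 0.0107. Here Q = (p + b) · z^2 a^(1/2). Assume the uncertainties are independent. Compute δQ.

34.1

Let u = p + b = 17.18. δu = √(δp² + δb²) = √(0.0282 + 0.767) = 0.892, so δu/u = 0.0519.
Q is then a monomial in u, z, a:
δQ/Q = √((δu/u)² + (2·δz/z)² + (½·δa/a)²) = √(0.00270 + 0.00106 + 4.74e-06) = 0.0613
Q = 556.6, so δQ = 0.0613 × 556.6 = 34.1.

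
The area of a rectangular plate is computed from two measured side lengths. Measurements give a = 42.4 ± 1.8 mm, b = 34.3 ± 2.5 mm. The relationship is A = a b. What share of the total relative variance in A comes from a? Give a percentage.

25.3%

(δA/A)² = (1·δa/a)² + (1·δb/b)²
  a term: (1×0.0425)² = 0.00180
  b term: (1×0.0729)² = 0.00531
Total = 0.00711. Share from a = 0.00180/0.00711 = 0.253.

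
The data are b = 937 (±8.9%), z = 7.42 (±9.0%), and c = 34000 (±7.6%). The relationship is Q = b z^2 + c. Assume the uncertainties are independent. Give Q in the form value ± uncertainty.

Let p = b·z^2 = 51600. δp/p = √((1·δb/b)² + (2·δz/z)²) = √(0.00792 + 0.0324) = 0.201, so δp = 10400.
Q = p + c: δQ = √(δp² + δc²) = √(1.07e+08 + 6.68e+06) = 10700
Q = 85600.

85600 ± 10700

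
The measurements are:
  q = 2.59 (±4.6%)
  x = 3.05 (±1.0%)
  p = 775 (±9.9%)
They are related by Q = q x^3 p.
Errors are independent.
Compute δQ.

Since Q is a product/quotient, work with relative uncertainties:
  (1·δq/q)² = (1×0.0460)² = 0.00212;  (3·δx/x)² = (3×0.0100)² = 0.000900;  (1·δp/p)² = (1×0.0990)² = 0.00980
δQ/Q = √(0.0128) = 0.113
Q = 57000, so δQ = 0.113 × 57000 = 6450.

6450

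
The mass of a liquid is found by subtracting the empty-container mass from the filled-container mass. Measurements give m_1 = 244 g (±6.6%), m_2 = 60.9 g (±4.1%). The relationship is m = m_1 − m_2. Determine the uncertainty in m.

Each term contributes (cᵢ δxᵢ)² to (δm)²:
  (δm_1)² = 259;  (δm_2)² = 6.23
δm = √(266) = 16.3 g

16.3 g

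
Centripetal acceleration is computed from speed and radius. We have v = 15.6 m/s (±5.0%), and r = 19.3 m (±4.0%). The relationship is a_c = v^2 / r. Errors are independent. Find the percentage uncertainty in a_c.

10.8%

Since a_c is a product/quotient, work with relative uncertainties:
  (2·δv/v)² = (2×0.0500)² = 0.0100;  (-1·δr/r)² = (-1×0.0400)² = 0.00160
δa_c/a_c = √(0.0116) = 0.108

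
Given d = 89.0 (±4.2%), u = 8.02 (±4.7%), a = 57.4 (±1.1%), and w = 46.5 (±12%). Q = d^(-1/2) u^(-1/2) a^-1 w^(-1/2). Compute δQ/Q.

0.0687

Q is a product of powers, so relative uncertainties combine in quadrature:
  (−½·δd/d)² = (-0.5×0.0420)² = 0.000441;  (−½·δu/u)² = (-0.5×0.0470)² = 0.000552;  (-1·δa/a)² = (-1×0.0110)² = 0.000121;  (−½·δw/w)² = (-0.5×0.120)² = 0.00360
δQ/Q = √(0.00471) = 0.0687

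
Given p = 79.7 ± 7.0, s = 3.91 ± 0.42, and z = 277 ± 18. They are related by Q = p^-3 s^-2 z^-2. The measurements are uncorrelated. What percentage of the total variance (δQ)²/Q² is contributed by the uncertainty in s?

(δQ/Q)² = (-3·δp/p)² + (-2·δs/s)² + (-2·δz/z)²
  p term: (-3×0.0878)² = 0.0694
  s term: (-2×0.107)² = 0.0462
  z term: (-2×0.0650)² = 0.0169
Total = 0.132. Share from s = 0.0462/0.132 = 0.348.

34.8%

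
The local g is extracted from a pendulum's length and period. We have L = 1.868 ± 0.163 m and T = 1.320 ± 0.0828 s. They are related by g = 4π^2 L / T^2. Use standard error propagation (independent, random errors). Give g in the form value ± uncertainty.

g is a product of powers, so relative uncertainties combine in quadrature:
  (1·δL/L)² = (1×0.0873)² = 0.00761;  (-2·δT/T)² = (-2×0.0627)² = 0.0157
δg/g = √(0.0234) = 0.153
g = 42.32 m/s^2, so δg = 0.153 × 42.32 = 6.47 m/s^2.

42.32 ± 6.47 m/s^2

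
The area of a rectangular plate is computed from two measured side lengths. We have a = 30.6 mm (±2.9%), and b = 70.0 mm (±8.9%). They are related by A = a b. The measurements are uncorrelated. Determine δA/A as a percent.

9.36%

Each factor contributes (exponent × relative error)² to (δA/A)²:
  (1·δa/a)² = (1×0.0290)² = 0.000841;  (1·δb/b)² = (1×0.0890)² = 0.00792
δA/A = √(0.00876) = 0.0936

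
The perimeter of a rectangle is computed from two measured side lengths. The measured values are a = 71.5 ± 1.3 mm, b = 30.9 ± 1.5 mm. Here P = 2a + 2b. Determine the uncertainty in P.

3.97 mm

P is a linear combination, so absolute uncertainties add in quadrature:
  (2·δa)² = 6.76;  (2·δb)² = 9.00
δP = √(15.8) = 3.97 mm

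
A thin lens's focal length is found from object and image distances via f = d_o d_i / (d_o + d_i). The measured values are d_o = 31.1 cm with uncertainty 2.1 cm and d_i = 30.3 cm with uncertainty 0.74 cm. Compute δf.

0.546 cm

∂f/∂d_o = (d_i/(d_o+d_i))² = 0.244;  ∂f/∂d_i = (d_o/(d_o+d_i))² = 0.257
δf = √((∂f/∂d_o · δd_o)² + (∂f/∂d_i · δd_i)²) = √(0.262 + 0.0360) = 0.546 cm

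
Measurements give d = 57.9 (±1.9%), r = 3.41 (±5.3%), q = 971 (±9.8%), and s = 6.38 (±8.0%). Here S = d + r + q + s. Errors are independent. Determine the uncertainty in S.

95.2

Absolute uncertainties add in quadrature for a linear combination:
  (δd)² = 1.21;  (δr)² = 0.0327;  (δq)² = 9060;  (δs)² = 0.261
δS = √(9060) = 95.2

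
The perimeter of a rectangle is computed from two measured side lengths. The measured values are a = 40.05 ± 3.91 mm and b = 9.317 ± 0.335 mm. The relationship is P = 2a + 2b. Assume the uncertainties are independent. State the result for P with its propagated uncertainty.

98.73 ± 7.85 mm

Absolute uncertainties add in quadrature for a linear combination:
  (2·δa)² = 61.2;  (2·δb)² = 0.449
δP = √(61.6) = 7.85 mm
P = 98.73 mm.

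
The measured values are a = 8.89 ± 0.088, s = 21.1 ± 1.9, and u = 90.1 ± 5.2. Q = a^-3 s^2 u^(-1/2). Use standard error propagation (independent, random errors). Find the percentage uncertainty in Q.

Each factor contributes (exponent × relative error)² to (δQ/Q)²:
  (-3·δa/a)² = (-3×0.00990)² = 0.000882;  (2·δs/s)² = (2×0.0900)² = 0.0324;  (−½·δu/u)² = (-0.5×0.0577)² = 0.000833
δQ/Q = √(0.0341) = 0.185

18.5%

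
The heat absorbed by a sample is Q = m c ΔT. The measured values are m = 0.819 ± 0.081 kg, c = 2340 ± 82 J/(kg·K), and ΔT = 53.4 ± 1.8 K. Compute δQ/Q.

Relative error in a monomial: (δQ/Q)² = Σ (nᵢ · δxᵢ/xᵢ)².
  (1·δm/m)² = (1×0.0989)² = 0.00978;  (1·δc/c)² = (1×0.0350)² = 0.00123;  (1·δΔT/ΔT)² = (1×0.0337)² = 0.00114
δQ/Q = √(0.0121) = 0.110

0.110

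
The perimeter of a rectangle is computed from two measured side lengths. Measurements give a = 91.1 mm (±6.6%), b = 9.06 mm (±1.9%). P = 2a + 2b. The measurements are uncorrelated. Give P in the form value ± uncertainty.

Each term contributes (cᵢ δxᵢ)² to (δP)²:
  (2·δa)² = 145;  (2·δb)² = 0.119
δP = √(145) = 12.0 mm
P = 200 mm.

200 ± 12.0 mm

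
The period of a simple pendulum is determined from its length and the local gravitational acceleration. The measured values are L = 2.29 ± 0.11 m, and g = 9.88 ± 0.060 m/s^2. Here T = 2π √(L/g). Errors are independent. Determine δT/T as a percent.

2.42%

Each factor contributes (exponent × relative error)² to (δT/T)²:
  (½·δL/L)² = (0.5×0.0480)² = 0.000577;  (−½·δg/g)² = (-0.5×0.00607)² = 9.22e-06
δT/T = √(0.000586) = 0.0242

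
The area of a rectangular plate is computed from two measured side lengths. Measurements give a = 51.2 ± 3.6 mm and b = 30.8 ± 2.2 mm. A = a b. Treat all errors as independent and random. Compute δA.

158 mm^2

Products/powers → add relative errors in quadrature, weighted by exponent:
  (1·δa/a)² = (1×0.0703)² = 0.00494;  (1·δb/b)² = (1×0.0714)² = 0.00510
δA/A = √(0.0100) = 0.100
A = 1580 mm^2, so δA = 0.100 × 1580 = 158 mm^2.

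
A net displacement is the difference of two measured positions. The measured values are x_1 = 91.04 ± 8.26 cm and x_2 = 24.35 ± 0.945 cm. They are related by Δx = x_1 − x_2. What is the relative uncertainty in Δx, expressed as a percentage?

12.5%

Absolute uncertainties add in quadrature for a linear combination:
  (δx_1)² = 68.2;  (δx_2)² = 0.893
δΔx = √(69.1) = 8.31 cm
Δx = 66.69 cm, so δΔx/Δx = 8.31/66.69 = 0.125.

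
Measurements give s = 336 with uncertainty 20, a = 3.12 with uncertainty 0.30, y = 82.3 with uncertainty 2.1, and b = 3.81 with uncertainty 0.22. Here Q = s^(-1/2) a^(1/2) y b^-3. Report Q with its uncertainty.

Since Q is a product/quotient, work with relative uncertainties:
  (−½·δs/s)² = (-0.5×0.0595)² = 0.000886;  (½·δa/a)² = (0.5×0.0962)² = 0.00231;  (1·δy/y)² = (1×0.0255)² = 0.000651;  (-3·δb/b)² = (-3×0.0577)² = 0.0300
δQ/Q = √(0.0339) = 0.184
Q = 0.143, so δQ = 0.184 × 0.143 = 0.0264.

0.143 ± 0.0264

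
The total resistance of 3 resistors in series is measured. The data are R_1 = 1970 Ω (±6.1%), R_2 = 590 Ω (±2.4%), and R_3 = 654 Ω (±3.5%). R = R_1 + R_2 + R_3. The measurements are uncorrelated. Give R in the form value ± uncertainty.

3210 ± 123 Ω

Sums and differences: (δR)² = Σ (cᵢ δxᵢ)².
  (δR_1)² = 14400;  (δR_2)² = 201;  (δR_3)² = 524
δR = √(15200) = 123 Ω
R = 3210 Ω.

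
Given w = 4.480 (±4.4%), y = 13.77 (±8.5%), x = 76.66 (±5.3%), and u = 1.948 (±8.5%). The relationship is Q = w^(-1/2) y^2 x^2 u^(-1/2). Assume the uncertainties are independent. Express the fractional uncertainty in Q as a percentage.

20.6%

For a monomial Q ∝ w^(-1/2), y^2, x^2, u^(-1/2), fractional errors add in quadrature:
  (−½·δw/w)² = (-0.5×0.0440)² = 0.000484;  (2·δy/y)² = (2×0.0850)² = 0.0289;  (2·δx/x)² = (2×0.0530)² = 0.0112;  (−½·δu/u)² = (-0.5×0.0850)² = 0.00181
δQ/Q = √(0.0424) = 0.206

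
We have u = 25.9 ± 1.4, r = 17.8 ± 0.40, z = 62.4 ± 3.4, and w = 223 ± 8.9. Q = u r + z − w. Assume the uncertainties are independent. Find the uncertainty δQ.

Let p = u·r = 461. δp/p = √((1·δu/u)² + (1·δr/r)²) = √(0.00292 + 0.000505) = 0.0585, so δp = 27.0.
Q = p + z − w: δQ = √(δp² + δz² + δw²) = √(728 + 11.6 + 79.2) = 28.6

28.6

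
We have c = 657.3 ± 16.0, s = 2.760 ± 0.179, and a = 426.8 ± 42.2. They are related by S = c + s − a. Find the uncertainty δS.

Each term contributes (cᵢ δxᵢ)² to (δS)²:
  (δc)² = 256;  (δs)² = 0.0320;  (δa)² = 1780
δS = √(2040) = 45.1

45.1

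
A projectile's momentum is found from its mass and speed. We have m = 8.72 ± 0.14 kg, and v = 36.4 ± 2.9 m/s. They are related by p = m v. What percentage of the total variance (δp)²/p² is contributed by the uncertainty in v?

(δp/p)² = (1·δm/m)² + (1·δv/v)²
  m term: (1×0.0161)² = 0.000258
  v term: (1×0.0797)² = 0.00635
Total = 0.00661. Share from v = 0.00635/0.00661 = 0.961.

96.1%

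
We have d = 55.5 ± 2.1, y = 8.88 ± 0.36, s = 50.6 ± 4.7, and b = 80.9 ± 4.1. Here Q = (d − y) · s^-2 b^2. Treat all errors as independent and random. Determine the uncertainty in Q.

Let u = d − y = 46.6. δu = √(δd² + δy²) = √(4.41 + 0.130) = 2.13, so δu/u = 0.0457.
Q is then a monomial in u, s, b:
δQ/Q = √((δu/u)² + (-2·δs/s)² + (2·δb/b)²) = √(0.00209 + 0.0345 + 0.0103) = 0.217
Q = 119, so δQ = 0.217 × 119 = 25.8.

25.8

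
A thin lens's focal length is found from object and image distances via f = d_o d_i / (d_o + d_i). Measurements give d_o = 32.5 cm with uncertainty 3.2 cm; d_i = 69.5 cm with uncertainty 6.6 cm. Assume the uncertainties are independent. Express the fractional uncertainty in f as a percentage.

∂f/∂d_o = (d_i/(d_o+d_i))² = 0.464;  ∂f/∂d_i = (d_o/(d_o+d_i))² = 0.102
δf = √((∂f/∂d_o · δd_o)² + (∂f/∂d_i · δd_i)²) = √(2.21 + 0.449) = 1.63 cm
f = 22.1 cm, so δf/f = 1.63/22.1 = 0.0736.

7.36%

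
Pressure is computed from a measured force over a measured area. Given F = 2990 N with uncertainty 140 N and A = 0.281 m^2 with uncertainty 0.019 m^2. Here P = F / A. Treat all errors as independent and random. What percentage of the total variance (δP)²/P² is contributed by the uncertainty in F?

(δP/P)² = (1·δF/F)² + (-1·δA/A)²
  F term: (1×0.0468)² = 0.00219
  A term: (-1×0.0676)² = 0.00457
Total = 0.00676. Share from F = 0.00219/0.00676 = 0.324.

32.4%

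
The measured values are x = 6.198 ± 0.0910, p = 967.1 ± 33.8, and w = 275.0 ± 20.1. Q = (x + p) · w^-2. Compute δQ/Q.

0.150

Let u = x + p = 973.3. δu = √(δx² + δp²) = √(0.00828 + 1140) = 33.8, so δu/u = 0.0347.
Q is then a monomial in u, w:
δQ/Q = √((δu/u)² + (-2·δw/w)²) = √(0.00121 + 0.0214) = 0.150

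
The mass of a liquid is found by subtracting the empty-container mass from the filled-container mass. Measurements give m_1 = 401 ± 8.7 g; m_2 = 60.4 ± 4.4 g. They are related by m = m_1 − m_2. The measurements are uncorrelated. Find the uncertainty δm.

9.75 g

Absolute uncertainties add in quadrature for a linear combination:
  (δm_1)² = 75.7;  (δm_2)² = 19.4
δm = √(95.0) = 9.75 g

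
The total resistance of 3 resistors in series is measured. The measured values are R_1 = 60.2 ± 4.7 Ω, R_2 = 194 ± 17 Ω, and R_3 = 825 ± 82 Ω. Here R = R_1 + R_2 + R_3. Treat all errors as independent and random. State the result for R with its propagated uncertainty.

R is a linear combination, so absolute uncertainties add in quadrature:
  (δR_1)² = 22.1;  (δR_2)² = 289;  (δR_3)² = 6720
δR = √(7040) = 83.9 Ω
R = 1080 Ω.

1080 ± 83.9 Ω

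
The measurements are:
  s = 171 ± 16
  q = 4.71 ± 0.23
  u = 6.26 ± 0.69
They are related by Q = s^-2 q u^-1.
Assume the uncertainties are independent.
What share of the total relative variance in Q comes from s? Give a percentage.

70.7%

(δQ/Q)² = (-2·δs/s)² + (1·δq/q)² + (-1·δu/u)²
  s term: (-2×0.0936)² = 0.0350
  q term: (1×0.0488)² = 0.00238
  u term: (-1×0.110)² = 0.0121
Total = 0.0496. Share from s = 0.0350/0.0496 = 0.707.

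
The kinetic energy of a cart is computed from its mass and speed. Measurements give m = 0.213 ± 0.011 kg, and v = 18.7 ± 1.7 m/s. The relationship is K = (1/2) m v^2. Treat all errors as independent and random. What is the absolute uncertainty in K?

K is a product of powers, so relative uncertainties combine in quadrature:
  (1·δm/m)² = (1×0.0516)² = 0.00267;  (2·δv/v)² = (2×0.0909)² = 0.0331
δK/K = √(0.0357) = 0.189
K = 37.2 J, so δK = 0.189 × 37.2 = 7.04 J.

7.04 J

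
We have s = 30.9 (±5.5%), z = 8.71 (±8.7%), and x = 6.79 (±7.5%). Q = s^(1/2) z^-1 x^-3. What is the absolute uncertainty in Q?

Relative error in a monomial: (δQ/Q)² = Σ (nᵢ · δxᵢ/xᵢ)².
  (½·δs/s)² = (0.5×0.0550)² = 0.000756;  (-1·δz/z)² = (-1×0.0870)² = 0.00757;  (-3·δx/x)² = (-3×0.0750)² = 0.0506
δQ/Q = √(0.0590) = 0.243
Q = 0.00204, so δQ = 0.243 × 0.00204 = 0.000495.

0.000495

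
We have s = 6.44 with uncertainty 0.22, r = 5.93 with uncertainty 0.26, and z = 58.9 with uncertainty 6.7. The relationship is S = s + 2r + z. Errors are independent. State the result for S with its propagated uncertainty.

For a sum/difference, combine absolute errors in quadrature:
  (δs)² = 0.0484;  (2·δr)² = 0.270;  (δz)² = 44.9
δS = √(45.2) = 6.72
S = 77.2.

77.2 ± 6.72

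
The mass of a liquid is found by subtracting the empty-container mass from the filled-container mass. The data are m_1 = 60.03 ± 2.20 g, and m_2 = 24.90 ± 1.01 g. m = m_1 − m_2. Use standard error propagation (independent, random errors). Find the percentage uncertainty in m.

6.89%

For a sum/difference, combine absolute errors in quadrature:
  (δm_1)² = 4.84;  (δm_2)² = 1.02
δm = √(5.86) = 2.42 g
m = 35.13 g, so δm/m = 2.42/35.13 = 0.0689.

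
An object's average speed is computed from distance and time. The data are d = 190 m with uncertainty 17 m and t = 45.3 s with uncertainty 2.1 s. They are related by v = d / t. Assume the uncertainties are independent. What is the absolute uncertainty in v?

0.423 m/s

Relative error in a monomial: (δv/v)² = Σ (nᵢ · δxᵢ/xᵢ)².
  (1·δd/d)² = (1×0.0895)² = 0.00801;  (-1·δt/t)² = (-1×0.0464)² = 0.00215
δv/v = √(0.0102) = 0.101
v = 4.19 m/s, so δv = 0.101 × 4.19 = 0.423 m/s.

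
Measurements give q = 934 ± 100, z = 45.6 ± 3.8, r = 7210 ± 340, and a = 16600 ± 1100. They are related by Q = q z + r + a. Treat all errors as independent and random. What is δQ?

Let p = q·z = 42600. δp/p = √((1·δq/q)² + (1·δz/z)²) = √(0.0115 + 0.00694) = 0.136, so δp = 5780.
Q = p + r + a: δQ = √(δp² + δr² + δa²) = √(3.34e+07 + 1.16e+05 + 1.21e+06) = 5890

5890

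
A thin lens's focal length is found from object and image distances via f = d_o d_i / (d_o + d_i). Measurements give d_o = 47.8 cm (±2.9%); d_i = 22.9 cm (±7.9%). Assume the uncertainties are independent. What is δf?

0.840 cm

∂f/∂d_o = (d_i/(d_o+d_i))² = 0.105;  ∂f/∂d_i = (d_o/(d_o+d_i))² = 0.457
δf = √((∂f/∂d_o · δd_o)² + (∂f/∂d_i · δd_i)²) = √(0.0212 + 0.684) = 0.840 cm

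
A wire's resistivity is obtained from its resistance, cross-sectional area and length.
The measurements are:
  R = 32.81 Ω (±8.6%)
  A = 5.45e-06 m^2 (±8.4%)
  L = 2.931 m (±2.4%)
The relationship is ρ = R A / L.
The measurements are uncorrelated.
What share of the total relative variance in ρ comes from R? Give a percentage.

49.2%

(δρ/ρ)² = (1·δR/R)² + (1·δA/A)² + (-1·δL/L)²
  R term: (1×0.0860)² = 0.00740
  A term: (1×0.0840)² = 0.00706
  L term: (-1×0.0240)² = 0.000576
Total = 0.0150. Share from R = 0.00740/0.0150 = 0.492.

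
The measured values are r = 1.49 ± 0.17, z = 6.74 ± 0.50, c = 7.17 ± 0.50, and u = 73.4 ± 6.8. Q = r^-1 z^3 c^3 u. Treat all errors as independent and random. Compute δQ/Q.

For a monomial Q ∝ r^-1, z^3, c^3, u, fractional errors add in quadrature:
  (-1·δr/r)² = (-1×0.114)² = 0.0130;  (3·δz/z)² = (3×0.0742)² = 0.0495;  (3·δc/c)² = (3×0.0697)² = 0.0438;  (1·δu/u)² = (1×0.0926)² = 0.00858
δQ/Q = √(0.115) = 0.339

0.339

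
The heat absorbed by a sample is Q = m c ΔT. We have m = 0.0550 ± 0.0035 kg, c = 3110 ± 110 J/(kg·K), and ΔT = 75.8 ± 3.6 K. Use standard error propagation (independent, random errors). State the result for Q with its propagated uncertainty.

13000 ± 1130 J

Since Q is a product/quotient, work with relative uncertainties:
  (1·δm/m)² = (1×0.0636)² = 0.00405;  (1·δc/c)² = (1×0.0354)² = 0.00125;  (1·δΔT/ΔT)² = (1×0.0475)² = 0.00226
δQ/Q = √(0.00756) = 0.0869
Q = 13000 J, so δQ = 0.0869 × 13000 = 1130 J.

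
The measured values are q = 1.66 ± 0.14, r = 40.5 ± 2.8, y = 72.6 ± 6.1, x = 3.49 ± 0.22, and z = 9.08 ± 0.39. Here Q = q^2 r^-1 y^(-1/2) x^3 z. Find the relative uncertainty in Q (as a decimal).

Products/powers → add relative errors in quadrature, weighted by exponent:
  (2·δq/q)² = (2×0.0843)² = 0.0285;  (-1·δr/r)² = (-1×0.0691)² = 0.00478;  (−½·δy/y)² = (-0.5×0.0840)² = 0.00176;  (3·δx/x)² = (3×0.0630)² = 0.0358;  (1·δz/z)² = (1×0.0430)² = 0.00184
δQ/Q = √(0.0726) = 0.269

0.269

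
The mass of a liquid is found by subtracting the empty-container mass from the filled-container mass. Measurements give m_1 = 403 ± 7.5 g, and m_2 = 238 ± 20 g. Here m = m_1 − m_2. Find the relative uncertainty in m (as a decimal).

0.129

For a sum/difference, combine absolute errors in quadrature:
  (δm_1)² = 56.2;  (δm_2)² = 400
δm = √(456) = 21.4 g
m = 165 g, so δm/m = 21.4/165 = 0.129.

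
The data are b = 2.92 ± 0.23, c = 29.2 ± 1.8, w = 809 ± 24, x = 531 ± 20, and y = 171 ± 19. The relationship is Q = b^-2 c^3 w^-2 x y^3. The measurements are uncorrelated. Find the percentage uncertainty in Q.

Since Q is a product/quotient, work with relative uncertainties:
  (-2·δb/b)² = (-2×0.0788)² = 0.0248;  (3·δc/c)² = (3×0.0616)² = 0.0342;  (-2·δw/w)² = (-2×0.0297)² = 0.00352;  (1·δx/x)² = (1×0.0377)² = 0.00142;  (3·δy/y)² = (3×0.111)² = 0.111
δQ/Q = √(0.175) = 0.418

41.8%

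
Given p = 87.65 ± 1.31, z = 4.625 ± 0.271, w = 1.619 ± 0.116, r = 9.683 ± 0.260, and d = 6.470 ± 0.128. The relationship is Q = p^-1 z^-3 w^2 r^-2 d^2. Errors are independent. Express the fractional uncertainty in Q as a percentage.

Each factor contributes (exponent × relative error)² to (δQ/Q)²:
  (-1·δp/p)² = (-1×0.0149)² = 0.000223;  (-3·δz/z)² = (-3×0.0586)² = 0.0309;  (2·δw/w)² = (2×0.0716)² = 0.0205;  (-2·δr/r)² = (-2×0.0269)² = 0.00288;  (2·δd/d)² = (2×0.0198)² = 0.00157
δQ/Q = √(0.0561) = 0.237

23.7%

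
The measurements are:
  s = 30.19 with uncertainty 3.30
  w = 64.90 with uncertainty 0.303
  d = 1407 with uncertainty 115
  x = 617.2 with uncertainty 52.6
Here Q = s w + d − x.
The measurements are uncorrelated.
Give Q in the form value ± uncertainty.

2749 ± 249

Let p = s·w = 1959. δp/p = √((1·δs/s)² + (1·δw/w)²) = √(0.0119 + 2.18e-05) = 0.109, so δp = 214.
Q = p + d − x: δQ = √(δp² + δd² + δx²) = √(46000 + 13200 + 2770) = 249
Q = 2749.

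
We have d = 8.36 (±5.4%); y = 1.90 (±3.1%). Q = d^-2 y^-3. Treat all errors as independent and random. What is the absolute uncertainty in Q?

0.000297

For a monomial Q ∝ d^-2, y^-3, fractional errors add in quadrature:
  (-2·δd/d)² = (-2×0.0540)² = 0.0117;  (-3·δy/y)² = (-3×0.0310)² = 0.00865
δQ/Q = √(0.0203) = 0.143
Q = 0.00209, so δQ = 0.143 × 0.00209 = 0.000297.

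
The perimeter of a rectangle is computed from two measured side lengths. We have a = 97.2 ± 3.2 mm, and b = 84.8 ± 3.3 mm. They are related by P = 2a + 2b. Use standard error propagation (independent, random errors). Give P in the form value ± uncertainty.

364 ± 9.19 mm

P is a linear combination, so absolute uncertainties add in quadrature:
  (2·δa)² = 41.0;  (2·δb)² = 43.6
δP = √(84.5) = 9.19 mm
P = 364 mm.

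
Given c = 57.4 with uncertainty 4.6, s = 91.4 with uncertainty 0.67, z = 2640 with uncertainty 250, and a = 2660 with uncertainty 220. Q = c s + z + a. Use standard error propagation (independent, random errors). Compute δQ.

538

Let p = c·s = 5250. δp/p = √((1·δc/c)² + (1·δs/s)²) = √(0.00642 + 5.37e-05) = 0.0805, so δp = 422.
Q = p + z + a: δQ = √(δp² + δz² + δa²) = √(1.78e+05 + 62500 + 48400) = 538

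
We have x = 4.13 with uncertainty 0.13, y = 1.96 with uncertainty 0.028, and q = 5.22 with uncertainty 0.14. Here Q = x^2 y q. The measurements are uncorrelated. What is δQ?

12.2

Q is a product of powers, so relative uncertainties combine in quadrature:
  (2·δx/x)² = (2×0.0315)² = 0.00396;  (1·δy/y)² = (1×0.0143)² = 0.000204;  (1·δq/q)² = (1×0.0268)² = 0.000719
δQ/Q = √(0.00489) = 0.0699
Q = 175, so δQ = 0.0699 × 175 = 12.2.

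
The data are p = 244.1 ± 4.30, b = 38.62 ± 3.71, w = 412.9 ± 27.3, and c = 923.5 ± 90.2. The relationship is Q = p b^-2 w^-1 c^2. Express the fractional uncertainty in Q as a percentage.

Since Q is a product/quotient, work with relative uncertainties:
  (1·δp/p)² = (1×0.0176)² = 0.000310;  (-2·δb/b)² = (-2×0.0961)² = 0.0369;  (-1·δw/w)² = (-1×0.0661)² = 0.00437;  (2·δc/c)² = (2×0.0977)² = 0.0382
δQ/Q = √(0.0798) = 0.282

28.2%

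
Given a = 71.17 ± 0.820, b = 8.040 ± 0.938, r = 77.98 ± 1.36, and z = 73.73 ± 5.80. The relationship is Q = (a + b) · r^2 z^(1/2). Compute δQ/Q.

0.0549

Let u = a + b = 79.21. δu = √(δa² + δb²) = √(0.672 + 0.880) = 1.25, so δu/u = 0.0157.
Q is then a monomial in u, r, z:
δQ/Q = √((δu/u)² + (2·δr/r)² + (½·δz/z)²) = √(0.000247 + 0.00122 + 0.00155) = 0.0549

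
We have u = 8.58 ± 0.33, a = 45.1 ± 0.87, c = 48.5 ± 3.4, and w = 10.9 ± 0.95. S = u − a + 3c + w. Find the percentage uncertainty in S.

S is a linear combination, so absolute uncertainties add in quadrature:
  (δu)² = 0.109;  (δa)² = 0.757;  (3·δc)² = 104;  (δw)² = 0.902
δS = √(106) = 10.3
S = 120, so δS/S = 10.3/120 = 0.0858.

8.58%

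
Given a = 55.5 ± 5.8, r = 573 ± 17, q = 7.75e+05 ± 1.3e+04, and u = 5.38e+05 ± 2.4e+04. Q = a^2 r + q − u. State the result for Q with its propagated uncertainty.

(2.00 ± 0.374) × 10^6

Let p = a^2·r = 1.76e+06. δp/p = √((2·δa/a)² + (1·δr/r)²) = √(0.0437 + 0.000880) = 0.211, so δp = 3.73e+05.
Q = p + q − u: δQ = √(δp² + δq² + δu²) = √(1.39e+11 + 1.69e+08 + 5.76e+08) = 3.74e+05
Q = 2e+06.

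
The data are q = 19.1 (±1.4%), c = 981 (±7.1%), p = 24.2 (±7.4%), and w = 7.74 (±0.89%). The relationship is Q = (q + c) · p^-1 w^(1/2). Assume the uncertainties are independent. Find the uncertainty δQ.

11.7

Let u = q + c = 1000. δu = √(δq² + δc²) = √(0.0715 + 4850) = 69.7, so δu/u = 0.0696.
Q is then a monomial in u, p, w:
δQ/Q = √((δu/u)² + (-1·δp/p)² + (½·δw/w)²) = √(0.00485 + 0.00548 + 1.98e-05) = 0.102
Q = 115, so δQ = 0.102 × 115 = 11.7.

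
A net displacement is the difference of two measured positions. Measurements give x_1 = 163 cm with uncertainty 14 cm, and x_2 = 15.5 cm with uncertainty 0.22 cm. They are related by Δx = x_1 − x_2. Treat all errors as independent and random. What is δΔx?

14.0 cm

For a sum/difference, combine absolute errors in quadrature:
  (δx_1)² = 196;  (δx_2)² = 0.0484
δΔx = √(196) = 14.0 cm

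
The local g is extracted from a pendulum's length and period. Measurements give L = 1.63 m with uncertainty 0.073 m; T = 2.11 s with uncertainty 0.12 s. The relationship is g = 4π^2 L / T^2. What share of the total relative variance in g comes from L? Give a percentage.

13.4%

(δg/g)² = (1·δL/L)² + (-2·δT/T)²
  L term: (1×0.0448)² = 0.00201
  T term: (-2×0.0569)² = 0.0129
Total = 0.0149. Share from L = 0.00201/0.0149 = 0.134.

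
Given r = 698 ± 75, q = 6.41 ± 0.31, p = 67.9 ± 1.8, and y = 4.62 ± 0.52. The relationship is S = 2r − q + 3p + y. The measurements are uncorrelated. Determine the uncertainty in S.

150

Sums and differences: (δS)² = Σ (cᵢ δxᵢ)².
  (2·δr)² = 22500;  (δq)² = 0.0961;  (3·δp)² = 29.2;  (δy)² = 0.270
δS = √(22500) = 150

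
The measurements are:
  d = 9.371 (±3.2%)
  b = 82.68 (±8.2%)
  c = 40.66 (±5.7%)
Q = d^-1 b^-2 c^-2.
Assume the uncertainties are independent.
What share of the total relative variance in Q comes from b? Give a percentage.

65.7%

(δQ/Q)² = (-1·δd/d)² + (-2·δb/b)² + (-2·δc/c)²
  d term: (-1×0.0320)² = 0.00102
  b term: (-2×0.0820)² = 0.0269
  c term: (-2×0.0570)² = 0.0130
Total = 0.0409. Share from b = 0.0269/0.0409 = 0.657.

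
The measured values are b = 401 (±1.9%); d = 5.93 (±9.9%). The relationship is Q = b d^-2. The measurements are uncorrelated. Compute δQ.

Since Q is a product/quotient, work with relative uncertainties:
  (1·δb/b)² = (1×0.0190)² = 0.000361;  (-2·δd/d)² = (-2×0.0990)² = 0.0392
δQ/Q = √(0.0396) = 0.199
Q = 11.4, so δQ = 0.199 × 11.4 = 2.27.

2.27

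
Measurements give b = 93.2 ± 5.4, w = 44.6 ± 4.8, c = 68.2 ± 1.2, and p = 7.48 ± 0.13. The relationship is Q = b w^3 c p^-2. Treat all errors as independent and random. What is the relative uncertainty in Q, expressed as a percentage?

Since Q is a product/quotient, work with relative uncertainties:
  (1·δb/b)² = (1×0.0579)² = 0.00336;  (3·δw/w)² = (3×0.108)² = 0.104;  (1·δc/c)² = (1×0.0176)² = 0.000310;  (-2·δp/p)² = (-2×0.0174)² = 0.00121
δQ/Q = √(0.109) = 0.330

33.0%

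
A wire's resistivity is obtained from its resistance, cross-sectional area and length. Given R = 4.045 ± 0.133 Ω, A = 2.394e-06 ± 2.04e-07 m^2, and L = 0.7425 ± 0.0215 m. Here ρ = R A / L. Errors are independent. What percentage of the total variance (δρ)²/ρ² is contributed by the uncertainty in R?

11.8%

(δρ/ρ)² = (1·δR/R)² + (1·δA/A)² + (-1·δL/L)²
  R term: (1×0.0329)² = 0.00108
  A term: (1×0.0852)² = 0.00726
  L term: (-1×0.0290)² = 0.000838
Total = 0.00918. Share from R = 0.00108/0.00918 = 0.118.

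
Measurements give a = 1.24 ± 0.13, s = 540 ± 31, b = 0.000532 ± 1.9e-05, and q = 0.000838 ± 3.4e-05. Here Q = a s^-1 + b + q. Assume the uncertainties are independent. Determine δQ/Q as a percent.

7.56%

Let p = a·s^-1 = 0.00230. δp/p = √((1·δa/a)² + (-1·δs/s)²) = √(0.0110 + 0.00330) = 0.120, so δp = 0.000274.
Q = p + b + q: δQ = √(δp² + δb² + δq²) = √(7.53e-08 + 3.61e-10 + 1.16e-09) = 0.000277
Q = 0.00367, so δQ/Q = 0.000277/0.00367 = 0.0756.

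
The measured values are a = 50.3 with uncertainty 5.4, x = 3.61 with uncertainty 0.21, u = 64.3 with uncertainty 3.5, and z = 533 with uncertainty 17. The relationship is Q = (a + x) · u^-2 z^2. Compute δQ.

Let w = a + x = 53.9. δw = √(δa² + δx²) = √(29.2 + 0.0441) = 5.40, so δw/w = 0.100.
Q is then a monomial in w, u, z:
δQ/Q = √((δw/w)² + (-2·δu/u)² + (2·δz/z)²) = √(0.0100 + 0.0119 + 0.00407) = 0.161
Q = 3700, so δQ = 0.161 × 3700 = 597.

597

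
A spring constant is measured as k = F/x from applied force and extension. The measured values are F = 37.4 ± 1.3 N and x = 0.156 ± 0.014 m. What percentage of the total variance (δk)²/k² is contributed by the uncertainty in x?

87.0%

(δk/k)² = (1·δF/F)² + (-1·δx/x)²
  F term: (1×0.0348)² = 0.00121
  x term: (-1×0.0897)² = 0.00805
Total = 0.00926. Share from x = 0.00805/0.00926 = 0.870.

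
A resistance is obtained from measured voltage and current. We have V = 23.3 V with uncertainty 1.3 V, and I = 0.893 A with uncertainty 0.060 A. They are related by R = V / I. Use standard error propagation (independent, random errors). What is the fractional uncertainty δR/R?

0.0873

Products/powers → add relative errors in quadrature, weighted by exponent:
  (1·δV/V)² = (1×0.0558)² = 0.00311;  (-1·δI/I)² = (-1×0.0672)² = 0.00451
δR/R = √(0.00763) = 0.0873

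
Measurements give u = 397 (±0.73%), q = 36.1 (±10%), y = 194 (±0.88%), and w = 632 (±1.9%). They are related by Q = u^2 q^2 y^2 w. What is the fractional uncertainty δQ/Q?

Q is a product of powers, so relative uncertainties combine in quadrature:
  (2·δu/u)² = (2×0.00730)² = 0.000213;  (2·δq/q)² = (2×0.100)² = 0.0400;  (2·δy/y)² = (2×0.00880)² = 0.000310;  (1·δw/w)² = (1×0.0190)² = 0.000361
δQ/Q = √(0.0409) = 0.202

0.202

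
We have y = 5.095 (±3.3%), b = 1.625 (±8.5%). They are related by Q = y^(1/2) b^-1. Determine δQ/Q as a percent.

8.66%

Relative error in a monomial: (δQ/Q)² = Σ (nᵢ · δxᵢ/xᵢ)².
  (½·δy/y)² = (0.5×0.0330)² = 0.000272;  (-1·δb/b)² = (-1×0.0850)² = 0.00722
δQ/Q = √(0.00750) = 0.0866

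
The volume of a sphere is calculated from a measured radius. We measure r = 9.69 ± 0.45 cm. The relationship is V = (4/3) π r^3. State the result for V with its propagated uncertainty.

3810 ± 531 cm^3

V ∝ r^3, so δV/V = |3| · δr/r = 3 × 0.0464 = 0.139.
V = 3810 cm^3, so δV = 0.139 × 3810 = 531 cm^3.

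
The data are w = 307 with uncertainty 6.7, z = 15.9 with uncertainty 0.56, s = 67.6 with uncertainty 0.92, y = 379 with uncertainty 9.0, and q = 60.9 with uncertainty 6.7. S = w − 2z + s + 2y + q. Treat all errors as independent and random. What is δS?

For a sum/difference, combine absolute errors in quadrature:
  (δw)² = 44.9;  (2·δz)² = 1.25;  (δs)² = 0.846;  (2·δy)² = 324;  (δq)² = 44.9
δS = √(416) = 20.4

20.4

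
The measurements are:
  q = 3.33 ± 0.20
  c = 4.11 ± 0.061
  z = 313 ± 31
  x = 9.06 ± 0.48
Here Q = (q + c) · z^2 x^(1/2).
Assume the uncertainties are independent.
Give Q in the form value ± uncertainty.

Let u = q + c = 7.44. δu = √(δq² + δc²) = √(0.0400 + 0.00372) = 0.209, so δu/u = 0.0281.
Q is then a monomial in u, z, x:
δQ/Q = √((δu/u)² + (2·δz/z)² + (½·δx/x)²) = √(0.000790 + 0.0392 + 0.000702) = 0.202
Q = 2.19e+06, so δQ = 0.202 × 2.19e+06 = 4.43e+05.

(2.19 ± 0.443) × 10^6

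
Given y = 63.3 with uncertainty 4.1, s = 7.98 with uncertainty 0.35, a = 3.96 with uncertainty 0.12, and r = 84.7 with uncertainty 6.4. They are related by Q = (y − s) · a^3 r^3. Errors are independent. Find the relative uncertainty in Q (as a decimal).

Let u = y − s = 55.3. δu = √(δy² + δs²) = √(16.8 + 0.122) = 4.11, so δu/u = 0.0744.
Q is then a monomial in u, a, r:
δQ/Q = √((δu/u)² + (3·δa/a)² + (3·δr/r)²) = √(0.00553 + 0.00826 + 0.0514) = 0.255

0.255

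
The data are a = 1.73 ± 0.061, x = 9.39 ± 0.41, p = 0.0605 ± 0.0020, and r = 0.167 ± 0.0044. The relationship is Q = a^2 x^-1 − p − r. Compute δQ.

Let w = a^2·x^-1 = 0.319. δw/w = √((2·δa/a)² + (-1·δx/x)²) = √(0.00497 + 0.00191) = 0.0829, so δw = 0.0264.
Q = w − p − r: δQ = √(δw² + δp² + δr²) = √(0.000699 + 4e-06 + 1.94e-05) = 0.0269

0.0269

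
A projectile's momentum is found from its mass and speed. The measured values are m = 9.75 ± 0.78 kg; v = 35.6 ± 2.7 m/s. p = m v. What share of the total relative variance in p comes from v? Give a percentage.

(δp/p)² = (1·δm/m)² + (1·δv/v)²
  m term: (1×0.0800)² = 0.00640
  v term: (1×0.0758)² = 0.00575
Total = 0.0122. Share from v = 0.00575/0.0122 = 0.473.

47.3%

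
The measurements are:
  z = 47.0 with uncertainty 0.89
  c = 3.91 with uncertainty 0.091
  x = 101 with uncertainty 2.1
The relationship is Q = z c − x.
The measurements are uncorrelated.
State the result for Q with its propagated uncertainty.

82.8 ± 5.90

Let p = z·c = 184. δp/p = √((1·δz/z)² + (1·δc/c)²) = √(0.000359 + 0.000542) = 0.0300, so δp = 5.51.
Q = p − x: δQ = √(δp² + δx²) = √(30.4 + 4.41) = 5.90
Q = 82.8.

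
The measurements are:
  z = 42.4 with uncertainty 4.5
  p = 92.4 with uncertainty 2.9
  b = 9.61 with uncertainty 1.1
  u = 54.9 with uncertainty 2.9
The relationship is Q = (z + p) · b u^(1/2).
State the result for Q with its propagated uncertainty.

9600 ± 1190

Let w = z + p = 135. δw = √(δz² + δp²) = √(20.2 + 8.41) = 5.35, so δw/w = 0.0397.
Q is then a monomial in w, b, u:
δQ/Q = √((δw/w)² + (1·δb/b)² + (½·δu/u)²) = √(0.00158 + 0.0131 + 0.000698) = 0.124
Q = 9600, so δQ = 0.124 × 9600 = 1190.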